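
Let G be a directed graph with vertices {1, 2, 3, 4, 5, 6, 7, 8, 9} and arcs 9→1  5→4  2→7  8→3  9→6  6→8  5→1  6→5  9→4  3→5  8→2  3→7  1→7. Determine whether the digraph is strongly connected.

No

There is no directed path from 5 to 9, so the graph is not strongly connected.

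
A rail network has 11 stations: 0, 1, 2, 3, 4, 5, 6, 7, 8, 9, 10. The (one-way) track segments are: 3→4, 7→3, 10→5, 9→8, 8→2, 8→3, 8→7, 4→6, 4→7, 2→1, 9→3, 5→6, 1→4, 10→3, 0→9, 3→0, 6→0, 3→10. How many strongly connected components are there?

1

{0, 1, 2, 3, 4, 5, 6, 7, 8, 9, 10} are all mutually reachable — one SCC of size 11.
That gives 1 strongly connected component.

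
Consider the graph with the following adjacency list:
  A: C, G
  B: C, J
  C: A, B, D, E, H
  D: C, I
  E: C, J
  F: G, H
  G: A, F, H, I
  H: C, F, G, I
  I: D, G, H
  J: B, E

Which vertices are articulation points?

C

Removing C increases the component count from 1 to 2, so C is a cut vertex.
By contrast removing D leaves 1 component; it is not a cut vertex. No other vertex is a cut vertex either.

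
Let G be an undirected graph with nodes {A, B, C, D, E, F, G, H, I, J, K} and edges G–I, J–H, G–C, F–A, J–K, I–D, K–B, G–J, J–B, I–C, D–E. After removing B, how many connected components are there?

2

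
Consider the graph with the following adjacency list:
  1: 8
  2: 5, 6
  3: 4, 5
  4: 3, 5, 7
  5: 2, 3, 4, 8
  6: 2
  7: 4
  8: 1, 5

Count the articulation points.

4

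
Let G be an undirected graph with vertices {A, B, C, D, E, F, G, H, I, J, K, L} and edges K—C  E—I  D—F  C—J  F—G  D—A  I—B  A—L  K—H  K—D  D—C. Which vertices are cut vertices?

A, C, D, F, I, K

Removing A increases the component count from 2 to 3, so A is a cut vertex.
Removing C increases the component count from 2 to 3, so C is a cut vertex.
Removing D increases the component count from 2 to 4, so D is a cut vertex.
Likewise F, I, K are cut vertices.
By contrast removing B leaves 2 components; it is not a cut vertex. No other vertex is a cut vertex either.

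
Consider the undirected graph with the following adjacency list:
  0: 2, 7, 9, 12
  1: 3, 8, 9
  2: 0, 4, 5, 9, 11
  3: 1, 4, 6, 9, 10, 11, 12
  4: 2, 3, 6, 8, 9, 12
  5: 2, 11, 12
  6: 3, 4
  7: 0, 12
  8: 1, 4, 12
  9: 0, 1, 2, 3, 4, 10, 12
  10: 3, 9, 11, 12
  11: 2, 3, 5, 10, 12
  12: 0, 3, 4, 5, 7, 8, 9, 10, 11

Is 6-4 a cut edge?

No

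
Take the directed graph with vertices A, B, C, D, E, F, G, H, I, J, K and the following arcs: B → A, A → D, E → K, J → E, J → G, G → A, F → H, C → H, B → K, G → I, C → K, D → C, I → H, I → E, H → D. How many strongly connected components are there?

9

{C, D, H} are all mutually reachable — one SCC of size 3.
{B} is an SCC by itself.
{J} is an SCC by itself.
{I} is an SCC by itself.
{K} is an SCC by itself.
(and 4 more singleton SCCs)
That gives 9 strongly connected components.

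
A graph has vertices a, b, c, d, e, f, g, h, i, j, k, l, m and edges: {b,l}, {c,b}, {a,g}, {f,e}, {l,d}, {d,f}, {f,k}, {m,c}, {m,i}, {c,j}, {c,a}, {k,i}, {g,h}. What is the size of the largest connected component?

13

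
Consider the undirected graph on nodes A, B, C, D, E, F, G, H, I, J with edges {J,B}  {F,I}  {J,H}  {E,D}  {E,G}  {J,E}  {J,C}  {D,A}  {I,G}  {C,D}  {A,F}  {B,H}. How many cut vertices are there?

1

Removing J increases the component count from 1 to 2, so J is a cut vertex.
By contrast removing G leaves 1 component; it is not a cut vertex. No other vertex is a cut vertex either.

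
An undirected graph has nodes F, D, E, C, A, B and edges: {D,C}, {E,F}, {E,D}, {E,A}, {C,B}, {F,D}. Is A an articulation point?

Deleting A leaves 1 component (was 1), so A is not a cut vertex.

No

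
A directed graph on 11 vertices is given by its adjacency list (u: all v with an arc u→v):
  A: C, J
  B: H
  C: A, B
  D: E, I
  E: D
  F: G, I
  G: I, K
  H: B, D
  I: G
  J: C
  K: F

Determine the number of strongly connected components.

{F, G, I, K} are all mutually reachable — one SCC of size 4.
{A, C, J} are all mutually reachable — one SCC of size 3.
{B, H} are all mutually reachable — one SCC of size 2.
{D, E} are all mutually reachable — one SCC of size 2.
That gives 4 strongly connected components.

4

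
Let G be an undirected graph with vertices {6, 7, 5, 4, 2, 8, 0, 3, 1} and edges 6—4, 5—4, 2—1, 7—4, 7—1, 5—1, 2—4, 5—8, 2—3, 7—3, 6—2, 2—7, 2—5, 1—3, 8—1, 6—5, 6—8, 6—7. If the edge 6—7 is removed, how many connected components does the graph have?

6 and 7 are still connected via 6-2-7, so the component count stays at 2.

2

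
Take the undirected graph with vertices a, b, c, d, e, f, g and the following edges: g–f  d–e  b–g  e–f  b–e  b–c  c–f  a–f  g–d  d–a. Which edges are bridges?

none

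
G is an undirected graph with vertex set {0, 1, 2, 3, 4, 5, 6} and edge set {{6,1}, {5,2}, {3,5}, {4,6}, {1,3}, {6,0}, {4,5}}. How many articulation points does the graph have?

2

Removing 5 increases the component count from 1 to 2, so 5 is a cut vertex.
Removing 6 increases the component count from 1 to 2, so 6 is a cut vertex.
By contrast removing 1 leaves 1 component; it is not a cut vertex. No other vertex is a cut vertex either.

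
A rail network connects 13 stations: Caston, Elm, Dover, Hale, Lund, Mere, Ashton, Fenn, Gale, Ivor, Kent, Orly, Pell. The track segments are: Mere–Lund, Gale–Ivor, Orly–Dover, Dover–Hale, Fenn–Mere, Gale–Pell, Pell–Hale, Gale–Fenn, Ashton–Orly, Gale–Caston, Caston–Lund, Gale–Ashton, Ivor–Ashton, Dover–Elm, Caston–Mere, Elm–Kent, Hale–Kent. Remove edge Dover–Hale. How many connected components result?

Dover and Hale are still connected via Dover-Elm-Kent-Hale, so the component count stays at 1.

1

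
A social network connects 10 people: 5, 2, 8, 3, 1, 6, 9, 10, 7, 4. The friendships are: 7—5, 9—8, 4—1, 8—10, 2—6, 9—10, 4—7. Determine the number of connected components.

4

3 is isolated — a component by itself.
Starting from 2 we can reach 2, 6. That is one component of size 2.
Starting from 8 we can reach 8, 9, 10. That is one component of size 3.
Starting from 1 we can reach 1, 4, 5, 7. That is one component of size 4.
Total: 4 components.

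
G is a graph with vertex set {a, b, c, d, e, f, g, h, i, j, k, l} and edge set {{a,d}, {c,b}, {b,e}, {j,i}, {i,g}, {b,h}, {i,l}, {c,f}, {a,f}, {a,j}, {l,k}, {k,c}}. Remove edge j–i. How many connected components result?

j and i are still connected via j-a-f-c-k-l-i, so the component count stays at 1.

1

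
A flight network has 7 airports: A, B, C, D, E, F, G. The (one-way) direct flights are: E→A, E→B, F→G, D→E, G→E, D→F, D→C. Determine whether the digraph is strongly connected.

No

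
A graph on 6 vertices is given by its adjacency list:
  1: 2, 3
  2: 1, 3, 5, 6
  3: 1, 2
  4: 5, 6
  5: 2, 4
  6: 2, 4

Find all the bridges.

none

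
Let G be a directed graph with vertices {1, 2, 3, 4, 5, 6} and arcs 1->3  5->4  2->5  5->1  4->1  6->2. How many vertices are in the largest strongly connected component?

1

{4} is an SCC by itself.
{3} is an SCC by itself.
{5} is an SCC by itself.
{1} is an SCC by itself.
{6} is an SCC by itself.
(and 1 more singleton SCC)
The largest has 1 vertex.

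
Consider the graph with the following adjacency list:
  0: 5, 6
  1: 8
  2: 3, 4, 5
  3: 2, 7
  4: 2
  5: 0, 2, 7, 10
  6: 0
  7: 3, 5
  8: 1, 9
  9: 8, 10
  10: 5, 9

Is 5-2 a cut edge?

After removing 5-2, the path 5-7-3-2 still connects them, so the edge is not a bridge.

No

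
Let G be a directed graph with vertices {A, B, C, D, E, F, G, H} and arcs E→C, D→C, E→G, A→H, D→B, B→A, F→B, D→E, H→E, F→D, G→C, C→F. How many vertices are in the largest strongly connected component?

8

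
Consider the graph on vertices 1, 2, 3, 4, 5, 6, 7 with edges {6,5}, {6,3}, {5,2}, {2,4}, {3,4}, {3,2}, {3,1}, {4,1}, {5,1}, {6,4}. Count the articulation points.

0

Removing 2, for instance, still leaves 2 components. No single vertex removal increases the component count — the graph has no articulation points.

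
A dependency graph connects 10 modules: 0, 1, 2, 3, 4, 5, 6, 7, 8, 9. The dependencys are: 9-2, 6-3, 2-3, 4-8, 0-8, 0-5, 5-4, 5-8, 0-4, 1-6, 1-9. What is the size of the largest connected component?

5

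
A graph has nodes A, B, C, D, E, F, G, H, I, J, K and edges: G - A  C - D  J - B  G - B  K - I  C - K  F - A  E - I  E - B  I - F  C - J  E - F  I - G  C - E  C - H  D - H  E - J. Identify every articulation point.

Removing C increases the component count from 1 to 2, so C is a cut vertex.
By contrast removing I leaves 1 component; it is not a cut vertex. No other vertex is a cut vertex either.

C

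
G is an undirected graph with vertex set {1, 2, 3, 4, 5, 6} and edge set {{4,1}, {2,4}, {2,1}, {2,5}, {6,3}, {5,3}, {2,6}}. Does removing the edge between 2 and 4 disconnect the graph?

No

After removing 2—4, the path 2-1-4 still connects them, so the edge is not a bridge.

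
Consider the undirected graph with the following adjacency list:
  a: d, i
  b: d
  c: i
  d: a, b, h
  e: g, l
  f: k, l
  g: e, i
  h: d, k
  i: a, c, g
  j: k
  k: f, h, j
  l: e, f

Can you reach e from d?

Yes

From d we can reach a, b, c, d, e, f, g, h, i, j, k, l, which includes e.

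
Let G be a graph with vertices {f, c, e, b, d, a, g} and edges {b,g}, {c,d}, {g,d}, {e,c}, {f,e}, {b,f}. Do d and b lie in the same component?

Yes

From d we can reach b, c, d, e, f, g, which includes b.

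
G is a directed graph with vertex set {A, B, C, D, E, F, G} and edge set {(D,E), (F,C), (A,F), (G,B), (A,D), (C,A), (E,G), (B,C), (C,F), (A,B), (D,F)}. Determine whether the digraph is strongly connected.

From C we can reach every vertex (A, B, C, D, E, F, G), and every vertex can reach C (A, B, C, D, E, F, G). So the whole graph is one strongly connected component.

Yes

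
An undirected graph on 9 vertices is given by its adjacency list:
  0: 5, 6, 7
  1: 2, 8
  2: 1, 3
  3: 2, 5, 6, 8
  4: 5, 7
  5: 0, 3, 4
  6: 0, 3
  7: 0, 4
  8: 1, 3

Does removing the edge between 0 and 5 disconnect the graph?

No

After removing 0-5, the path 0-6-3-5 still connects them, so the edge is not a bridge.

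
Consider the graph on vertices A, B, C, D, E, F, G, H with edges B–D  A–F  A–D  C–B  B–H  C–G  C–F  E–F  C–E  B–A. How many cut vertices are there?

Removing B increases the component count from 1 to 2, so B is a cut vertex.
Removing C increases the component count from 1 to 2, so C is a cut vertex.
By contrast removing E leaves 1 component; it is not a cut vertex. No other vertex is a cut vertex either.

2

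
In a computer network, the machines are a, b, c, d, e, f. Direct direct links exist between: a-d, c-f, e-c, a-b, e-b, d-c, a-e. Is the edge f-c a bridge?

Removing f-c leaves no path between f and c: the component count goes from 1 to 2. So it is a bridge.

Yes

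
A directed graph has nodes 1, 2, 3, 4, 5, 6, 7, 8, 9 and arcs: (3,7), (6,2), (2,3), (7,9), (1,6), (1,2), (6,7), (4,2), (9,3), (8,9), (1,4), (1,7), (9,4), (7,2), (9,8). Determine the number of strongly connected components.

4

{2, 3, 4, 7, 8, 9} are all mutually reachable — one SCC of size 6.
{5} is an SCC by itself.
{6} is an SCC by itself.
{1} is an SCC by itself.
That gives 4 strongly connected components.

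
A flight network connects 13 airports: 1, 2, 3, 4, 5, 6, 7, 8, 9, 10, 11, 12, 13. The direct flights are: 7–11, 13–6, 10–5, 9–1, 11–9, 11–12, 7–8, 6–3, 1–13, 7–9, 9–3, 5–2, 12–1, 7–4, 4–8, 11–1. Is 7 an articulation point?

Yes

Deleting 7 raises the number of components from 2 to 3, so 7 is a cut vertex.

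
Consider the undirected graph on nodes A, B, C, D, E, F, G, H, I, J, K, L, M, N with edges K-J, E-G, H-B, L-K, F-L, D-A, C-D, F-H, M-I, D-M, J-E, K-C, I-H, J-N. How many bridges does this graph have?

6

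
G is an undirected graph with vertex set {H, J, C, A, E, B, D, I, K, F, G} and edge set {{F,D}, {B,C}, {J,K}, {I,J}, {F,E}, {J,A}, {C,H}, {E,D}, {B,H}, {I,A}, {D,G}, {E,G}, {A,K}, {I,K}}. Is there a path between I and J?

Yes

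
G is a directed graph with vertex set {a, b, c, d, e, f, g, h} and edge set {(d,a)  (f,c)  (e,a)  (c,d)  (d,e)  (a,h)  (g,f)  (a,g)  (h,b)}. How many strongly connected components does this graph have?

3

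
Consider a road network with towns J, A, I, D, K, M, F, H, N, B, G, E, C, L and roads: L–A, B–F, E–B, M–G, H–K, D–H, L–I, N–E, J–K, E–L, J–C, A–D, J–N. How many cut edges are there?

5

The edges on the cycle J-N-E-L-A-D-H-K-J are not bridges since each lies on that cycle.
But removing B–E disconnects B from E; removing B–F disconnects B from F; removing I–L disconnects I from L; removing J–C disconnects J from C — these are bridges.
In total 5 edges are bridges.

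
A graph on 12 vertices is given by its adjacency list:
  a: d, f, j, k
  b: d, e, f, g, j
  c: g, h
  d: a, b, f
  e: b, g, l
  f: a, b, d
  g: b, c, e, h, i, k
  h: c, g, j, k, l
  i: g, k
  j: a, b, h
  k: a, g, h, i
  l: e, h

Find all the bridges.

none

The edges on the cycle a-f-d-b-j-a are not bridges since each lies on that cycle.
Every edge lies on some cycle, so there are no bridges.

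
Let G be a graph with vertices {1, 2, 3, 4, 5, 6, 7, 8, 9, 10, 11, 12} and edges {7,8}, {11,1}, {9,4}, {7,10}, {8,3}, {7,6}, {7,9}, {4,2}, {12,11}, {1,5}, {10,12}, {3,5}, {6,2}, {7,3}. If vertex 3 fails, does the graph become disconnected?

No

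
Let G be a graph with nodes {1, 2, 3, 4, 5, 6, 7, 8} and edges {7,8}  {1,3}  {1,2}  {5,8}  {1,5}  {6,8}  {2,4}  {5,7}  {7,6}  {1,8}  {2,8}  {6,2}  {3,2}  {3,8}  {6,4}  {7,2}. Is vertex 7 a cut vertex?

Deleting 7 leaves 1 component (was 1) (its neighbors 2, 5, 6, 8 remain connected to each other), so 7 is not a cut vertex.

No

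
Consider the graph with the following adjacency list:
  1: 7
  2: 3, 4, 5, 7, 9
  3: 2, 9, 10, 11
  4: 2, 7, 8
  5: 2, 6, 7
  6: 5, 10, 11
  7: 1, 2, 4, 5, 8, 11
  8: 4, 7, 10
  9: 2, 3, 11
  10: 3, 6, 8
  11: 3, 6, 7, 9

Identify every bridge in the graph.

1-7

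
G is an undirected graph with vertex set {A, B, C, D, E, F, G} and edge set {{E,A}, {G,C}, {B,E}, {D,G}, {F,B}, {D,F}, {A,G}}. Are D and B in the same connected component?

Yes

From D we can reach A, B, C, D, E, F, G, which includes B.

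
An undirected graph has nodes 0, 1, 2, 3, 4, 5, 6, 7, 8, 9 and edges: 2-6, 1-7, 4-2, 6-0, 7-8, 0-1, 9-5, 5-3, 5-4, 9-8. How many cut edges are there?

1

The edges on the cycle 9-5-4-2-6-0-1-7-8-9 are not bridges since each lies on that cycle.
But removing 5-3 disconnects 5 from 3 — this is a bridge.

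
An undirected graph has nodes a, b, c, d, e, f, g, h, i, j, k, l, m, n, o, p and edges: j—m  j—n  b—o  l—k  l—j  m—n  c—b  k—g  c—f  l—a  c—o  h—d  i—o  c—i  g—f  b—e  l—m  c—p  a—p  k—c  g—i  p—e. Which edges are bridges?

The edges on the cycle l-j-n-m-l are not bridges since each lies on that cycle.
But removing h—d disconnects h from d — this is a bridge.

d-h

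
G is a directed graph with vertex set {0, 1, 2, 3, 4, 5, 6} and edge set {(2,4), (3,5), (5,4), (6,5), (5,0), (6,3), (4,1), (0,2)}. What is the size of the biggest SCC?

1

{3} is an SCC by itself.
{5} is an SCC by itself.
{4} is an SCC by itself.
{1} is an SCC by itself.
{2} is an SCC by itself.
(and 2 more singleton SCCs)
The largest has 1 vertex.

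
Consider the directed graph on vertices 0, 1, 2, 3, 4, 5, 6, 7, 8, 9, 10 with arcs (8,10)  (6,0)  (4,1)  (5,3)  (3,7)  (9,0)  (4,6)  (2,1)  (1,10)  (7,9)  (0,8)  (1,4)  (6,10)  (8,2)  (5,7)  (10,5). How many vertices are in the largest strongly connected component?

{0, 1, 2, 3, 4, 5, 6, 7, 8, 9, 10} are all mutually reachable — one SCC of size 11.
The largest has 11 vertices.

11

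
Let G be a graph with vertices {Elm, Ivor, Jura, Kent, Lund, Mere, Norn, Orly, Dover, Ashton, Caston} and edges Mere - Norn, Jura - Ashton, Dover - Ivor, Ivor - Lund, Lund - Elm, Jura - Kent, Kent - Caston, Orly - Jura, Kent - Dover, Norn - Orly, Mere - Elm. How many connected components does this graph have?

1

Starting from Elm we can reach Elm, Ivor, Jura, Kent, Lund, Mere, Norn, Orly, Dover, Ashton, Caston. That is one component of size 11.
Total: 1 component.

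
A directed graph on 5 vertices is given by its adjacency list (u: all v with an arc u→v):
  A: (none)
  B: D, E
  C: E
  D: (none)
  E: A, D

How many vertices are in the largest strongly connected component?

1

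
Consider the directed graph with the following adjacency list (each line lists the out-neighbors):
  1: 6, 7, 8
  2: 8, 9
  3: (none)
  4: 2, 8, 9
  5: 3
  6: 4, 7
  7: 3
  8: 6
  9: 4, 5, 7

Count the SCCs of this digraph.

5

{2, 4, 6, 8, 9} are all mutually reachable — one SCC of size 5.
{5} is an SCC by itself.
{1} is an SCC by itself.
{3} is an SCC by itself.
{7} is an SCC by itself.
That gives 5 strongly connected components.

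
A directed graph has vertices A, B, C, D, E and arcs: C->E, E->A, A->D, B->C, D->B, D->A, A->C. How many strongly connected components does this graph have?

{A, B, C, D, E} are all mutually reachable — one SCC of size 5.
That gives 1 strongly connected component.

1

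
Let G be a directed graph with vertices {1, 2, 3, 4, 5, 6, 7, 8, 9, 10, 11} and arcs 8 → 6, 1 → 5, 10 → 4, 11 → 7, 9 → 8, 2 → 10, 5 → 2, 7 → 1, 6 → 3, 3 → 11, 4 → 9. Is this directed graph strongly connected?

From 10 we can reach every vertex (1, 2, 3, 4, 5, 6, 7, 8, 9, 10, 11), and every vertex can reach 10 (1, 2, 3, 4, 5, 6, 7, 8, 9, 10, 11). So the whole graph is one strongly connected component.

Yes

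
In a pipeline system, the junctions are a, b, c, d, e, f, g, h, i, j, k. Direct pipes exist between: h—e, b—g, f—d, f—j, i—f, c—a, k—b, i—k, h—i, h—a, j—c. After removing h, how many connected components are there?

With h gone, the remaining components are: {e}; {a, b, c, d, f, g, i, j, k}.
That is 2 components.

2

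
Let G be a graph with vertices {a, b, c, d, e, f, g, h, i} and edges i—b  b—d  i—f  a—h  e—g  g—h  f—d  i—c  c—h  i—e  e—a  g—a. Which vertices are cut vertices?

i

Removing i increases the component count from 1 to 2, so i is a cut vertex.
By contrast removing a leaves 1 component; it is not a cut vertex. No other vertex is a cut vertex either.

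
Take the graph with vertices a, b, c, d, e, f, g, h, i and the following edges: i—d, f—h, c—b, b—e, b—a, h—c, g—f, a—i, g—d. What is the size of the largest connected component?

Starting from a we can reach a, b, c, d, e, f, g, h, i. That is one component of size 9.
The largest has 9 vertices.

9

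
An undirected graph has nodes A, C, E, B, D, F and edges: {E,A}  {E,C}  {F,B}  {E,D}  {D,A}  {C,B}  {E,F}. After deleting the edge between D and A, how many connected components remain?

1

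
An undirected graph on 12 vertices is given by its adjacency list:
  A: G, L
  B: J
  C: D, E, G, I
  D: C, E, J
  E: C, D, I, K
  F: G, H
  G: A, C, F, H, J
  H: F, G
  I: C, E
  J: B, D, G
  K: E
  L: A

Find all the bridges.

A-G, A-L, B-J, E-K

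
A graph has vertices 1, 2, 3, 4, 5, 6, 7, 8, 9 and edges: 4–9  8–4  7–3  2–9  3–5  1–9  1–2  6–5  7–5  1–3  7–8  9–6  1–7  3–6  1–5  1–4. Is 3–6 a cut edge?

No

After removing 3–6, the path 3-5-6 still connects them, so the edge is not a bridge.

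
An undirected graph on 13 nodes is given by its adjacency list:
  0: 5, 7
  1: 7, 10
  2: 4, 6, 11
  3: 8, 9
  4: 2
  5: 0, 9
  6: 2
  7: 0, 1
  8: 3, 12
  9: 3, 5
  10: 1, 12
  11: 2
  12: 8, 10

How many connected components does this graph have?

2

Starting from 2 we can reach 2, 4, 6, 11. That is one component of size 4.
Starting from 0 we can reach 0, 1, 3, 5, 7, 8, 9, 10, 12. That is one component of size 9.
Total: 2 components.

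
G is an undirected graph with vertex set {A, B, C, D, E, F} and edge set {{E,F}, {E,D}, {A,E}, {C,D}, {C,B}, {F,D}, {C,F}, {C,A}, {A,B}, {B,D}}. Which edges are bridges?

none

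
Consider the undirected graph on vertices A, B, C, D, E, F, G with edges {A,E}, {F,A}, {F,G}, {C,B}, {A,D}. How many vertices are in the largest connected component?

5

Starting from B we can reach B, C. That is one component of size 2.
Starting from A we can reach A, D, E, F, G. That is one component of size 5.
The largest has 5 vertices.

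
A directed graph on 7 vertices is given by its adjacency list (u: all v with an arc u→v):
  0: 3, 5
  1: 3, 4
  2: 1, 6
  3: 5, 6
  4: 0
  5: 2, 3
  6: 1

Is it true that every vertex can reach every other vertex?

Yes

From 6 we can reach every vertex (0, 1, 2, 3, 4, 5, 6), and every vertex can reach 6 (0, 1, 2, 3, 4, 5, 6). So the whole graph is one strongly connected component.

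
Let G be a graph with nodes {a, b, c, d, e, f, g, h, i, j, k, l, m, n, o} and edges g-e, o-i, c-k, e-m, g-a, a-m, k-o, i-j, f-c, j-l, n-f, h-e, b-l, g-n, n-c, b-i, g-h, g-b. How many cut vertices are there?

1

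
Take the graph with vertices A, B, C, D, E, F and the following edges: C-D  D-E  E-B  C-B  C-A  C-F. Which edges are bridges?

A-C, C-F

The edges on the cycle C-D-E-B-C are not bridges since each lies on that cycle.
But removing C-A disconnects C from A; removing C-F disconnects C from F — these are bridges.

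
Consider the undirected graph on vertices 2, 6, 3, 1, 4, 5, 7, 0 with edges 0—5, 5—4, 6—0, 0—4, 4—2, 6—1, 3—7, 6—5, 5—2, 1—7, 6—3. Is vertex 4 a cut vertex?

Deleting 4 leaves 1 component (was 1) (its neighbors 0, 2, 5 remain connected to each other), so 4 is not a cut vertex.

No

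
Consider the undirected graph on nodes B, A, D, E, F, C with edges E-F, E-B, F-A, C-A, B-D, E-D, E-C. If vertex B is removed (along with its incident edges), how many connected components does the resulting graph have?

1

With B gone, the remaining components are: {A, C, D, E, F}.
That is 1 component.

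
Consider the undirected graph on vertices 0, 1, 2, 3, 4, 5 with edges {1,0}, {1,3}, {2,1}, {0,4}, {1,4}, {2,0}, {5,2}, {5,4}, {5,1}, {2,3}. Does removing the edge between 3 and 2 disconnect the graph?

No

After removing 3–2, the path 3-1-2 still connects them, so the edge is not a bridge.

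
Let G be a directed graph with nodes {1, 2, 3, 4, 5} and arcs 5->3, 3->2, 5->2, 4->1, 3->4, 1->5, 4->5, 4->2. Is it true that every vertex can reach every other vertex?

No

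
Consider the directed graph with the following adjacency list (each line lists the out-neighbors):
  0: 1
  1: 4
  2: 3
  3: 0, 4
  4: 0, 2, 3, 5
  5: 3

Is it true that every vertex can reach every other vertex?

Yes

From 4 we can reach every vertex (0, 1, 2, 3, 4, 5), and every vertex can reach 4 (0, 1, 2, 3, 4, 5). So the whole graph is one strongly connected component.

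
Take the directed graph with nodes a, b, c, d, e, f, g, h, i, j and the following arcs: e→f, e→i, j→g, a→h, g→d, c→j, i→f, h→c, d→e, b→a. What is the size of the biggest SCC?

{f} is an SCC by itself.
{e} is an SCC by itself.
{g} is an SCC by itself.
{i} is an SCC by itself.
{h} is an SCC by itself.
(and 5 more singleton SCCs)
The largest has 1 vertex.

1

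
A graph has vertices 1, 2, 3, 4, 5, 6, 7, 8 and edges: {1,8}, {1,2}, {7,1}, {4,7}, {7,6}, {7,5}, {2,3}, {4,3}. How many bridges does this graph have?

3

The edges on the cycle 4-7-1-2-3-4 are not bridges since each lies on that cycle.
But removing 7 - 6 disconnects 7 from 6; removing 1 - 8 disconnects 1 from 8; removing 7 - 5 disconnects 7 from 5 — these are bridges.
That makes 3 bridges.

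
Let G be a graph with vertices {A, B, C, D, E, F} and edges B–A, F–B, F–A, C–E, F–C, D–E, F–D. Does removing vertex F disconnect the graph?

Yes

Deleting F raises the number of components from 1 to 2, so F is a cut vertex.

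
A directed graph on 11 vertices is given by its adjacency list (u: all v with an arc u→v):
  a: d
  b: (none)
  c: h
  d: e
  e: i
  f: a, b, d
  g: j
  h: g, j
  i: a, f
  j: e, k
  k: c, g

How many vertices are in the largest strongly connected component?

5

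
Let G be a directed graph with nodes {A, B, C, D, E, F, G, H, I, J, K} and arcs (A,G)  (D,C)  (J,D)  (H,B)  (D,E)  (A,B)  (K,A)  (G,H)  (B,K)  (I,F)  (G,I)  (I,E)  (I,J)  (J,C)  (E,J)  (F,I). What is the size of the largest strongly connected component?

{A, B, G, H, K} are all mutually reachable — one SCC of size 5.
{D, E, J} are all mutually reachable — one SCC of size 3.
{F, I} are all mutually reachable — one SCC of size 2.
{C} is an SCC by itself.
The largest has 5 vertices.

5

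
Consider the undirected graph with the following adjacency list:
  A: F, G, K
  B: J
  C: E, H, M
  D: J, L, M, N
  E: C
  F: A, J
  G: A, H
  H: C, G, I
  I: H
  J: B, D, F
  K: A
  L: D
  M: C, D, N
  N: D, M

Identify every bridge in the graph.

The edges on the cycle D-M-C-H-G-A-F-J-D are not bridges since each lies on that cycle.
But removing A-K disconnects A from K; removing D-L disconnects D from L; removing H-I disconnects H from I; removing C-E disconnects C from E — these are bridges.
In total 5 edges are bridges.

A-K, B-J, C-E, D-L, H-I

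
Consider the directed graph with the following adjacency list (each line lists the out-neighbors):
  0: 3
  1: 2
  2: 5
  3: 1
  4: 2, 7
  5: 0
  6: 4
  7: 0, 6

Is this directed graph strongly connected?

There is no directed path from 2 to 4, so the graph is not strongly connected.

No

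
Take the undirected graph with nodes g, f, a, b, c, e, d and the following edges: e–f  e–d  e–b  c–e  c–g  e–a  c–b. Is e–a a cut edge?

Removing e–a leaves no path between e and a: the component count goes from 1 to 2. So it is a bridge.

Yes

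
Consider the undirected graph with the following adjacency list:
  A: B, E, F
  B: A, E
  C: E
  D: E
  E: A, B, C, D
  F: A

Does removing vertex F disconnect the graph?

No

Deleting F leaves 1 component (was 1), so F is not a cut vertex.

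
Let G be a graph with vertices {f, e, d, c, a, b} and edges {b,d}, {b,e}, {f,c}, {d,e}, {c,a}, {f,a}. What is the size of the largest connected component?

3

Starting from a we can reach a, c, f. That is one component of size 3.
Starting from b we can reach b, d, e. That is one component of size 3.
The largest has 3 vertices.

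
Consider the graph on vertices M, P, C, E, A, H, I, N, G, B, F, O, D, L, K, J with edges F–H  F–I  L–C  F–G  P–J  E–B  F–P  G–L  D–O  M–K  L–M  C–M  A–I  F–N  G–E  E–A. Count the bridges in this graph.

8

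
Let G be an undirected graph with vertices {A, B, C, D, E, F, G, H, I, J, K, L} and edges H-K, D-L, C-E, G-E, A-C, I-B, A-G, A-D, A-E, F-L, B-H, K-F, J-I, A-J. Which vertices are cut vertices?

A

Removing A increases the component count from 1 to 2, so A is a cut vertex.
By contrast removing C leaves 1 component; it is not a cut vertex. No other vertex is a cut vertex either.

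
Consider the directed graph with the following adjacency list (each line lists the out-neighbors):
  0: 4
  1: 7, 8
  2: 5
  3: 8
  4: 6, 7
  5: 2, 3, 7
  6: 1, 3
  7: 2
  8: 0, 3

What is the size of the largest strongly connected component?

{0, 1, 2, 3, 4, 5, 6, 7, 8} are all mutually reachable — one SCC of size 9.
The largest has 9 vertices.

9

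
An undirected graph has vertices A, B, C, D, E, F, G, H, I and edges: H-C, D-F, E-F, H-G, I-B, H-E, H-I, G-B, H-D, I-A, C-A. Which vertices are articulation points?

Removing H increases the component count from 1 to 2, so H is a cut vertex.
By contrast removing E leaves 1 component; it is not a cut vertex. No other vertex is a cut vertex either.

H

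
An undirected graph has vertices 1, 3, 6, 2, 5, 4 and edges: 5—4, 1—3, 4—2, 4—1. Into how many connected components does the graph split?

2

6 is isolated — a component by itself.
Starting from 1 we can reach 1, 2, 3, 4, 5. That is one component of size 5.
Total: 2 components.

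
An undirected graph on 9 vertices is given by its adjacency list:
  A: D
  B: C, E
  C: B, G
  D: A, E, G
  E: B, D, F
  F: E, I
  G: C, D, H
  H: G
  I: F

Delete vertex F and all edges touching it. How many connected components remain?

2

With F gone, the remaining components are: {I}; {A, B, C, D, E, G, H}.
That is 2 components.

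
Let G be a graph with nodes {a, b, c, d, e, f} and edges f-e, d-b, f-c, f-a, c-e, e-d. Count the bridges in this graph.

The edges on the cycle f-c-e-f are not bridges since each lies on that cycle.
But removing e-d disconnects e from d; removing d-b disconnects d from b; removing f-a disconnects f from a — these are bridges.
That makes 3 bridges.

3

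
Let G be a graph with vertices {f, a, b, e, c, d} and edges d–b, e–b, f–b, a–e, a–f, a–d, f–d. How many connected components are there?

2

c is isolated — a component by itself.
Starting from a we can reach a, b, d, e, f. That is one component of size 5.
Total: 2 components.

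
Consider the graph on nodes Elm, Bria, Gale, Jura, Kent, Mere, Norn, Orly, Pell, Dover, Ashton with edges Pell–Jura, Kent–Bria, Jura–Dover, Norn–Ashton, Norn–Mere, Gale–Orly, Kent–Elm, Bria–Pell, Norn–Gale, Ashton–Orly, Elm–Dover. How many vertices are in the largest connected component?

6

Starting from Gale we can reach Gale, Mere, Norn, Orly, Ashton. That is one component of size 5.
Starting from Elm we can reach Elm, Bria, Jura, Kent, Pell, Dover. That is one component of size 6.
The largest has 6 vertices.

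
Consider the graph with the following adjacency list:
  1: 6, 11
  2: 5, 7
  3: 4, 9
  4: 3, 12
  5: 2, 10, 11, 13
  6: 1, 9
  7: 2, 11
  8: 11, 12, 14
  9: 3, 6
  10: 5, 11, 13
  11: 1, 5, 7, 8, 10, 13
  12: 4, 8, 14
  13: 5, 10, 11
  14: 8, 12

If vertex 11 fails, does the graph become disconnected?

Yes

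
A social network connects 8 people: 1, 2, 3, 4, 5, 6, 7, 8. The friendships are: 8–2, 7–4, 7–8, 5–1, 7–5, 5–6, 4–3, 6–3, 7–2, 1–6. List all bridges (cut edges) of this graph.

The edges on the cycle 7-8-2-7 are not bridges since each lies on that cycle.
Every edge lies on some cycle, so there are no bridges.

none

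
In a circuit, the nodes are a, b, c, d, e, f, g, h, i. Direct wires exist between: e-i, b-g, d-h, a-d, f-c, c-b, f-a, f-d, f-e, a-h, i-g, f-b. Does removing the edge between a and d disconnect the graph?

After removing a-d, the path a-f-d still connects them, so the edge is not a bridge.

No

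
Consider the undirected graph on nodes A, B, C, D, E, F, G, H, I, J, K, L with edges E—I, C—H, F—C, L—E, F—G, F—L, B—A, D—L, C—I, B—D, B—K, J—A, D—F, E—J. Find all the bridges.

B-K, C-H, F-G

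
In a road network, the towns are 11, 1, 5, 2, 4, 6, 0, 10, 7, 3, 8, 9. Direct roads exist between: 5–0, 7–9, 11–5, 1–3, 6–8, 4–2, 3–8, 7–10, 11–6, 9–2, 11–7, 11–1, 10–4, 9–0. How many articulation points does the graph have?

1

Removing 11 increases the component count from 1 to 2, so 11 is a cut vertex.
By contrast removing 9 leaves 1 component; it is not a cut vertex. No other vertex is a cut vertex either.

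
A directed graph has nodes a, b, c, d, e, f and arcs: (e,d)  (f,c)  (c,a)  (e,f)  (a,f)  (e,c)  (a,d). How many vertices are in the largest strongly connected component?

3

{a, c, f} are all mutually reachable — one SCC of size 3.
{b} is an SCC by itself.
{d} is an SCC by itself.
{e} is an SCC by itself.
The largest has 3 vertices.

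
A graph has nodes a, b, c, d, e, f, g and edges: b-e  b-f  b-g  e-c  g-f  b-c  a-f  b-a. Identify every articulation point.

Removing b increases the component count from 2 to 3, so b is a cut vertex.
By contrast removing e leaves 2 components; it is not a cut vertex. No other vertex is a cut vertex either.

b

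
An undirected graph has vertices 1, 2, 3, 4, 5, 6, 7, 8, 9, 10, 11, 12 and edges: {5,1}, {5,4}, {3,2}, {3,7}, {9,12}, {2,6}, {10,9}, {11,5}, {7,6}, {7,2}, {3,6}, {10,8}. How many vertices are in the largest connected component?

4

Starting from 1 we can reach 1, 4, 5, 11. That is one component of size 4.
Starting from 2 we can reach 2, 3, 6, 7. That is one component of size 4.
Starting from 8 we can reach 8, 9, 10, 12. That is one component of size 4.
The largest has 4 vertices.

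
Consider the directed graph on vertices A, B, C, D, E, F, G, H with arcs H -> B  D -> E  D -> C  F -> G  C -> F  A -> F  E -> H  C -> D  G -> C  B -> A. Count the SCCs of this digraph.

{A, B, C, D, E, F, G, H} are all mutually reachable — one SCC of size 8.
That gives 1 strongly connected component.

1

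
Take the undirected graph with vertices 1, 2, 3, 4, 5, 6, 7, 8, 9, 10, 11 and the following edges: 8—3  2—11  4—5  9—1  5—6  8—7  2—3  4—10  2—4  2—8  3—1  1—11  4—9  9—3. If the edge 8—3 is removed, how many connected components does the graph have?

8 and 3 are still connected via 8-2-3, so the component count stays at 1.

1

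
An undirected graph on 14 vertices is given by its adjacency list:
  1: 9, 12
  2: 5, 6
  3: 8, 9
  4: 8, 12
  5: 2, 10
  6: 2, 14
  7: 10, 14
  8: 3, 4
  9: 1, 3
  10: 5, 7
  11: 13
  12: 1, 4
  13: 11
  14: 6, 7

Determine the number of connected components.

Starting from 11 we can reach 11, 13. That is one component of size 2.
Starting from 1 we can reach 1, 3, 4, 8, 9, 12. That is one component of size 6.
Starting from 2 we can reach 2, 5, 6, 7, 10, 14. That is one component of size 6.
Total: 3 components.

3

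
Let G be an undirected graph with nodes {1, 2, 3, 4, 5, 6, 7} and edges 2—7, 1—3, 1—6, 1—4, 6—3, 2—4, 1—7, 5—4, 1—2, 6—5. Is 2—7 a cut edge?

No

After removing 2—7, the path 2-1-7 still connects them, so the edge is not a bridge.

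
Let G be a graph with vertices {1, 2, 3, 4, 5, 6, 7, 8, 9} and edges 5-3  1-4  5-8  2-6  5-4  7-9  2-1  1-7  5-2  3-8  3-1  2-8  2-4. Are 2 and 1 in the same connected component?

Yes

From 2 we can reach 1, 2, 3, 4, 5, 6, 7, 8, 9, which includes 1.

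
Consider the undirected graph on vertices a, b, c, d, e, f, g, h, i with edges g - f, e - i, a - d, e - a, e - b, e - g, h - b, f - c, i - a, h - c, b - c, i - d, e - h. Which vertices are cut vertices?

e

Removing e increases the component count from 1 to 2, so e is a cut vertex.
By contrast removing d leaves 1 component; it is not a cut vertex. No other vertex is a cut vertex either.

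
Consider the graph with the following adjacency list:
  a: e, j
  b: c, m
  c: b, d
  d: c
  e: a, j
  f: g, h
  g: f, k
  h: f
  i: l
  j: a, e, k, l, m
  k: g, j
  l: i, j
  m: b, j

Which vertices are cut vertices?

b, c, f, g, j, k, l, m

Removing b increases the component count from 1 to 2, so b is a cut vertex.
Removing c increases the component count from 1 to 2, so c is a cut vertex.
Removing f increases the component count from 1 to 2, so f is a cut vertex.
Likewise g, j, k, l, m are cut vertices.
By contrast removing a leaves 1 component; it is not a cut vertex. No other vertex is a cut vertex either.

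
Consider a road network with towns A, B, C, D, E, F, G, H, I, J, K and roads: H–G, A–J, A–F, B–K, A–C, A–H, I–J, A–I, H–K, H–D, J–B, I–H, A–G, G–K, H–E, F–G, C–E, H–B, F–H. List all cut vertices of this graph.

H

Removing H increases the component count from 1 to 2, so H is a cut vertex.
By contrast removing K leaves 1 component; it is not a cut vertex. No other vertex is a cut vertex either.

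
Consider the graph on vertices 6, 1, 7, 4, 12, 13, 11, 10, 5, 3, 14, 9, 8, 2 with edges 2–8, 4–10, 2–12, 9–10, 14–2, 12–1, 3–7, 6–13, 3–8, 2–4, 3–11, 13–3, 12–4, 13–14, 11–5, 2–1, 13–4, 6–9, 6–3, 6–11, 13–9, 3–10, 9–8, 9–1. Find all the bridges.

The edges on the cycle 6-13-14-2-12-1-9-6 are not bridges since each lies on that cycle.
But removing 7–3 disconnects 7 from 3; removing 11–5 disconnects 11 from 5 — these are bridges.

11-5, 3-7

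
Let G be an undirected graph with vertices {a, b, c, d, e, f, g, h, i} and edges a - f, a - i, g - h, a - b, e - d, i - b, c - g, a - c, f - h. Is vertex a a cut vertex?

Yes

Deleting a raises the number of components from 2 to 3, so a is a cut vertex.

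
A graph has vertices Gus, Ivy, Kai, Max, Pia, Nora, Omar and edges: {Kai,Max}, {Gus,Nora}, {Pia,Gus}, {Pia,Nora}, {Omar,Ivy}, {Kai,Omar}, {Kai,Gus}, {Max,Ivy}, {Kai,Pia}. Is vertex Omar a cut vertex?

Deleting Omar leaves 1 component (was 1) (its neighbors Ivy, Kai remain connected to each other), so Omar is not a cut vertex.

No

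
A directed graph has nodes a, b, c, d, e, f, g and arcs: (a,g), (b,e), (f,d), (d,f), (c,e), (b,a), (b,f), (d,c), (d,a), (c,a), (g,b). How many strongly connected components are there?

2

{a, b, c, d, f, g} are all mutually reachable — one SCC of size 6.
{e} is an SCC by itself.
That gives 2 strongly connected components.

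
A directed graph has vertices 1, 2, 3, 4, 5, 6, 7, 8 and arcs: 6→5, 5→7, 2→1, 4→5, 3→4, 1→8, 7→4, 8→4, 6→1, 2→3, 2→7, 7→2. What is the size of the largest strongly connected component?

{1, 2, 3, 4, 5, 7, 8} are all mutually reachable — one SCC of size 7.
{6} is an SCC by itself.
The largest has 7 vertices.

7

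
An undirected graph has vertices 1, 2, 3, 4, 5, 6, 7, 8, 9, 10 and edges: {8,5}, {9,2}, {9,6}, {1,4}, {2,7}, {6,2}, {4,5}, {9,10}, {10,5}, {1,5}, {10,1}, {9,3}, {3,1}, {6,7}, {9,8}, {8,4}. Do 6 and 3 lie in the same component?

Yes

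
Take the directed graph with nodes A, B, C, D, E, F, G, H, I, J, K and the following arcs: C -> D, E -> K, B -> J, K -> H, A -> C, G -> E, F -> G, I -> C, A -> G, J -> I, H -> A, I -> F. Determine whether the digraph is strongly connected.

There is no directed path from K to I, so the graph is not strongly connected.

No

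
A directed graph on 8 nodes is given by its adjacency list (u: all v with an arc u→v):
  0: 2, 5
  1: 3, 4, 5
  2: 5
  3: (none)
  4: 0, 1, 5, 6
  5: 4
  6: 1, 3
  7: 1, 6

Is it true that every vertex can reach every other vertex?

No

There is no directed path from 4 to 7, so the graph is not strongly connected.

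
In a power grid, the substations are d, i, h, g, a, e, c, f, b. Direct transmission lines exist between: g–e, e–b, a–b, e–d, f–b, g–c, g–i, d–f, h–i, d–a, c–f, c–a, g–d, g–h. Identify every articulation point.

g

Removing g increases the component count from 1 to 2, so g is a cut vertex.
By contrast removing i leaves 1 component; it is not a cut vertex. No other vertex is a cut vertex either.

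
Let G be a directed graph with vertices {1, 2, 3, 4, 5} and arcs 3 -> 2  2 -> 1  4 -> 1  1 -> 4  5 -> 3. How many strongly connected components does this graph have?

4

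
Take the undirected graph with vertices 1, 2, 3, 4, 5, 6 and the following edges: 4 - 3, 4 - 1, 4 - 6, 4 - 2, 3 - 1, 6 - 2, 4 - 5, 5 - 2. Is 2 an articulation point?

No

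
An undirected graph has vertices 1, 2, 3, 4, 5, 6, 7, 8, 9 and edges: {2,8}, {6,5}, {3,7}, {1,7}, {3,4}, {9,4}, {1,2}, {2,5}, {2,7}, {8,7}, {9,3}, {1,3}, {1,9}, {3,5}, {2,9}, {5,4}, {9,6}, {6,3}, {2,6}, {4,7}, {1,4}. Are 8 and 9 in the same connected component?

Yes

From 8 we can reach 1, 2, 3, 4, 5, 6, 7, 8, 9, which includes 9.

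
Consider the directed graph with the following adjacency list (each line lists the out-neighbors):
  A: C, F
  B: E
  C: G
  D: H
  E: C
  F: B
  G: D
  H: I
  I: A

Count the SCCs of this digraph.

{A, B, C, D, E, F, G, H, I} are all mutually reachable — one SCC of size 9.
That gives 1 strongly connected component.

1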